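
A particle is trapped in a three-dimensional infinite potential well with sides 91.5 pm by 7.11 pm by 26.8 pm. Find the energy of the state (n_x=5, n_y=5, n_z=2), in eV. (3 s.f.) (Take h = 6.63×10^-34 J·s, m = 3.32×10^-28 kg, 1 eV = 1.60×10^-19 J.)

E = 520 eV

For a 3D rectangular well E = (h²/8m)·Σ n_i²/L_i² = (6.63×10^-34)²/(8·3.32×10^-28) · [5²/(91.5 pm)² + 5²/(7.11 pm)² + 2²/(26.8 pm)²].
Evaluating gives E = 8.326×10^-17 J = 520 eV.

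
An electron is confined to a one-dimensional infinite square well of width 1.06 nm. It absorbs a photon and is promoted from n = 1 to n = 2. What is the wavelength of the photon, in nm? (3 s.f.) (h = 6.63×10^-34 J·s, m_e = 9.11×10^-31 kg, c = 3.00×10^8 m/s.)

λ = 1.24×10^3 nm

E_1 = h²/(8m_eL²) = 5.368×10^-20 J, so ΔE = (2² − 1²)E_1 = 1.610×10^-19 J.
λ = hc/ΔE = (6.63×10^-34·3.00×10^8)/1.610×10^-19 = 1.24×10^-6 m = 1.24×10^3 nm.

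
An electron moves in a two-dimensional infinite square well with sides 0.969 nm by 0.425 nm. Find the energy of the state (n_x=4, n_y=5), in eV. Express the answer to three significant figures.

For a 2D rectangular well E = (h²/8m_e)·Σ n_i²/L_i² = (6.626×10^-34)²/(8·9.109×10^-31) · [4²/(0.969 nm)² + 5²/(0.425 nm)²].
Evaluating gives E = 9.365×10^-18 J = 58.5 eV.

E = 58.5 eV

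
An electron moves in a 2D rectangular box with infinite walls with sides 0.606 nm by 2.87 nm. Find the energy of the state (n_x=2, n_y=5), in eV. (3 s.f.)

For a 2D rectangular well E = (h²/8m_e)·Σ n_i²/L_i² = (6.626×10^-34)²/(8·9.109×10^-31) · [2²/(0.606 nm)² + 5²/(2.87 nm)²].
Evaluating gives E = 8.391×10^-19 J = 5.24 eV.

E = 5.24 eV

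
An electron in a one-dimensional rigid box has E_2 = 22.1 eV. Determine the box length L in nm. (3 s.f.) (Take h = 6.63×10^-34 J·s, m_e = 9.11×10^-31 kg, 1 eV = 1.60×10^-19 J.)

L = 0.261 nm

From E_n = n²h²/(8m_eL²), L = n·h/√(8m_eE_n).
E_2 = 22.1 eV = 3.536×10^-18 J, so L = 2·6.63×10^-34/√(8·9.11×10^-31·3.536×10^-18) = 2.61×10^-10 m = 0.261 nm.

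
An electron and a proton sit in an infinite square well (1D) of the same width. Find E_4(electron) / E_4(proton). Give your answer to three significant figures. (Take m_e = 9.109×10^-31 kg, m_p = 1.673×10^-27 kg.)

1.84×10^3

E_n ∝ 1/m at fixed n and L, so the ratio is m_p/m_e = 1.673×10^-27/9.109×10^-31 = 1.84×10^3.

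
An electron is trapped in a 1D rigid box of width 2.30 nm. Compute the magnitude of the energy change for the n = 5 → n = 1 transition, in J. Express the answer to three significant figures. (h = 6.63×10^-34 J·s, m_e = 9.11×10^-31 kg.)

E_1 = h²/(8m_eL²) = 1.140×10^-20 J.
|ΔE| = |5² − 1²|·E_1 = 24·1.140×10^-20 J = 2.74×10^-19 J.

|ΔE| = 2.74×10^-19 J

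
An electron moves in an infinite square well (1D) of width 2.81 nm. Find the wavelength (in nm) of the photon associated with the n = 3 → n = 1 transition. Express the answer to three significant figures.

E_1 = h²/(8m_eL²) = 7.630×10^-21 J, so ΔE = (3² − 1²)E_1 = 6.104×10^-20 J.
λ = hc/ΔE = (6.626×10^-34·2.998×10^8)/6.104×10^-20 = 3.25×10^-6 m = 3.25×10^3 nm.

λ = 3.25×10^3 nm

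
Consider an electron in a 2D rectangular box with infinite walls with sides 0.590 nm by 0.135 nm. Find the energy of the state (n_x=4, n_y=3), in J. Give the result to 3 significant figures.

For a 2D rectangular well E = (h²/8m_e)·Σ n_i²/L_i² = (6.626×10^-34)²/(8·9.109×10^-31) · [4²/(0.590 nm)² + 3²/(0.135 nm)²].
Evaluating gives E = 3.25×10^-17 J.

E = 3.25×10^-17 J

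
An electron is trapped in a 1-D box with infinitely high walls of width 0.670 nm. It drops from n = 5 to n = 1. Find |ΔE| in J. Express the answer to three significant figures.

E_1 = h²/(8m_eL²) = 1.342×10^-19 J.
|ΔE| = |5² − 1²|·E_1 = 24·1.342×10^-19 J = 3.22×10^-18 J.

|ΔE| = 3.22×10^-18 J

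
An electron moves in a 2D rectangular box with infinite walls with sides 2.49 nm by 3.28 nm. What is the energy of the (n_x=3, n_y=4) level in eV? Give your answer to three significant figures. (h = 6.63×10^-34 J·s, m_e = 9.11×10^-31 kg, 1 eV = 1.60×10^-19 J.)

E = 1.11 eV

For a 2D rectangular well E = (h²/8m_e)·Σ n_i²/L_i² = (6.63×10^-34)²/(8·9.11×10^-31) · [3²/(2.49 nm)² + 4²/(3.28 nm)²].
Evaluating gives E = 1.773×10^-19 J = 1.11 eV.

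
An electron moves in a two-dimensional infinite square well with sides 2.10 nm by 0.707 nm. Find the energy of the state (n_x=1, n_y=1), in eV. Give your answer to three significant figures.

E = 0.838 eV

For a 2D rectangular well E = (h²/8m_e)·Σ n_i²/L_i² = (6.626×10^-34)²/(8·9.109×10^-31) · [1²/(2.10 nm)² + 1²/(0.707 nm)²].
Evaluating gives E = 1.342×10^-19 J = 0.838 eV.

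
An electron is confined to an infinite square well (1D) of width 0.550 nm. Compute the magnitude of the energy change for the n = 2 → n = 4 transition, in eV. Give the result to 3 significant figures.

E_1 = h²/(8m_eL²) = 1.992×10^-19 J.
|ΔE| = |2² − 4²|·E_1 = 12·1.992×10^-19 J = 2.390×10^-18 J = 14.9 eV.

|ΔE| = 14.9 eV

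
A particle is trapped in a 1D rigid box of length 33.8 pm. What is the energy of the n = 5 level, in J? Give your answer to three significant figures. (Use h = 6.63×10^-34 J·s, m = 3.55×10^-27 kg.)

E_5 = 3.39×10^-19 J

For an infinite well E_n = n²h²/(8mL²), so E_1 = h²/(8mL²) = (6.63×10^-34)²/(8·3.55×10^-27·(3.38×10^-11 m)²) = 1.355×10^-20 J.
Then E_5 = 5²·E_1 = 25·1.355×10^-20 J = 3.39×10^-19 J.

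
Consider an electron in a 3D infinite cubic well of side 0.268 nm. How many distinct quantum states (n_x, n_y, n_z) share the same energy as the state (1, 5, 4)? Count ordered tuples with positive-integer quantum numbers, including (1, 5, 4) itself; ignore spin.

degeneracy = 6

The level has n_x² + n_y² + n_z² = 42. The ordered positive-integer solutions are (1, 4, 5), (1, 5, 4), (4, 1, 5), (4, 5, 1), (5, 1, 4), (5, 4, 1).
That gives 6 states.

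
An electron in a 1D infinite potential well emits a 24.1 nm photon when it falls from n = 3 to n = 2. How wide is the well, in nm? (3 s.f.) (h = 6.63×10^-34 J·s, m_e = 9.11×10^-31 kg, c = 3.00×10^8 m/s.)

L = 0.191 nm

The photon carries ΔE = hc/λ = 6.63×10^-34·3.00×10^8/2.41×10^-8 m = 8.253×10^-18 J.
Since ΔE = (3² − 2²)E_1, E_1 = 1.651×10^-18 J, and L = h/√(8m_eE_1) = 1.91×10^-10 m = 0.191 nm.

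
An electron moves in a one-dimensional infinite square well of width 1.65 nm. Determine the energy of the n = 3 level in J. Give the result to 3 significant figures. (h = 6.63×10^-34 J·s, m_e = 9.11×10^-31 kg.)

For an infinite well E_n = n²h²/(8m_eL²), so E_1 = h²/(8m_eL²) = (6.63×10^-34)²/(8·9.11×10^-31·(1.65×10^-9 m)²) = 2.215×10^-20 J.
Then E_3 = 3²·E_1 = 9·2.215×10^-20 J = 1.99×10^-19 J.

E_3 = 1.99×10^-19 J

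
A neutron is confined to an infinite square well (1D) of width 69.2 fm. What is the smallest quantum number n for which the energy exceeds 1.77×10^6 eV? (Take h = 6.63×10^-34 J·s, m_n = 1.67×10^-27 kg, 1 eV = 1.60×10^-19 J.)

n = 7

E_1 = h²/(8m_nL²) = 6.871×10^-15 J = 4.294×10^4 eV.
Need n² > 1.77×10^6/4.294×10^4 = 41.22, i.e. n > 6.420.
The smallest integer satisfying this is n = 7.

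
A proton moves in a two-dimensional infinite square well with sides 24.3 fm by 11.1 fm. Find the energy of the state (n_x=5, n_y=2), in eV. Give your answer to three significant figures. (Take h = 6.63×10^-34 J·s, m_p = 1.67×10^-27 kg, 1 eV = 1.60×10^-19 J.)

E = 1.54×10^7 eV

For a 2D rectangular well E = (h²/8m_p)·Σ n_i²/L_i² = (6.63×10^-34)²/(8·1.67×10^-27) · [5²/(24.3 fm)² + 2²/(11.1 fm)²].
Evaluating gives E = 2.461×10^-12 J = 1.54×10^7 eV.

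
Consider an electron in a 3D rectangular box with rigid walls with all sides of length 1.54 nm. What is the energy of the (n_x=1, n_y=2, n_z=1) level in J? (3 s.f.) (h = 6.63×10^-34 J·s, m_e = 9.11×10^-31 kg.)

For a 3D rectangular well E = (h²/8m_e)·Σ n_i²/L_i² = (6.63×10^-34)²/(8·9.11×10^-31) · [1²/(1.54 nm)² + 2²/(1.54 nm)² + 1²/(1.54 nm)²].
Evaluating gives E = 1.53×10^-19 J.

E = 1.53×10^-19 J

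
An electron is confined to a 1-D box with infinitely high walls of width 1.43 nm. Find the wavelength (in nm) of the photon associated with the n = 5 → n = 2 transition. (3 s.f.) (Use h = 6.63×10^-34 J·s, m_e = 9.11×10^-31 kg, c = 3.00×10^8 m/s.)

λ = 321 nm

E_1 = h²/(8m_eL²) = 2.949×10^-20 J, so ΔE = (5² − 2²)E_1 = 6.193×10^-19 J.
λ = hc/ΔE = (6.63×10^-34·3.00×10^8)/6.193×10^-19 = 3.21×10^-7 m = 321 nm.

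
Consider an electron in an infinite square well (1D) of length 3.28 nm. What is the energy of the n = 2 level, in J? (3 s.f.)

For an infinite well E_n = n²h²/(8m_eL²), so E_1 = h²/(8m_eL²) = (6.626×10^-34)²/(8·9.109×10^-31·(3.28×10^-9 m)²) = 5.600×10^-21 J.
Then E_2 = 2²·E_1 = 4·5.600×10^-21 J = 2.24×10^-20 J.

E_2 = 2.24×10^-20 J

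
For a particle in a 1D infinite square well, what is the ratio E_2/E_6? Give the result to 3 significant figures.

0.111

E_n ∝ n², so E_2/E_6 = 2²/6² = 4/36 = 0.111.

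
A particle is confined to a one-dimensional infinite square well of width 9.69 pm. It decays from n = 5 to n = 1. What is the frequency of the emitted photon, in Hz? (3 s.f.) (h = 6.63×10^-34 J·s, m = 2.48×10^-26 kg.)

E_1 = h²/(8mL²) = 2.360×10^-20 J and ΔE = (5² − 1²)E_1 = 5.664×10^-19 J.
f = ΔE/h = 5.664×10^-19/6.63×10^-34 = 8.54×10^14 Hz.

f = 8.54×10^14 Hz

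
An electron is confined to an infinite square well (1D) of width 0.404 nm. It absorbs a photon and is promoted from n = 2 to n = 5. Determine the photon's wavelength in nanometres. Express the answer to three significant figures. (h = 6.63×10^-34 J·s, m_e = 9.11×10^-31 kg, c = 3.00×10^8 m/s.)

λ = 25.6 nm

E_1 = h²/(8m_eL²) = 3.695×10^-19 J, so ΔE = (5² − 2²)E_1 = 7.759×10^-18 J.
λ = hc/ΔE = (6.63×10^-34·3.00×10^8)/7.759×10^-18 = 2.56×10^-8 m = 25.6 nm.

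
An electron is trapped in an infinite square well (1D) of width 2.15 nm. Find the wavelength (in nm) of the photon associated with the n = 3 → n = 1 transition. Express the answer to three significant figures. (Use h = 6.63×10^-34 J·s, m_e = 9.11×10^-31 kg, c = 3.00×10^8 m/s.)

λ = 1.91×10^3 nm

E_1 = h²/(8m_eL²) = 1.305×10^-20 J, so ΔE = (3² − 1²)E_1 = 1.044×10^-19 J.
λ = hc/ΔE = (6.63×10^-34·3.00×10^8)/1.044×10^-19 = 1.91×10^-6 m = 1.91×10^3 nm.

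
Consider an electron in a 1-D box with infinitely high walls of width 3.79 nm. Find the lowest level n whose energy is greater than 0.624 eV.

E_1 = h²/(8m_eL²) = 4.194×10^-21 J = 0.02618 eV.
Need n² > 0.624/0.02618 = 23.83, i.e. n > 4.882.
The smallest integer satisfying this is n = 5.

n = 5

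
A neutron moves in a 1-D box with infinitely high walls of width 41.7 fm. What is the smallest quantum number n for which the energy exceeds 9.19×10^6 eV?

E_1 = h²/(8m_nL²) = 1.884×10^-14 J = 1.176×10^5 eV.
Need n² > 9.19×10^6/1.176×10^5 = 78.15, i.e. n > 8.840.
The smallest integer satisfying this is n = 9.

n = 9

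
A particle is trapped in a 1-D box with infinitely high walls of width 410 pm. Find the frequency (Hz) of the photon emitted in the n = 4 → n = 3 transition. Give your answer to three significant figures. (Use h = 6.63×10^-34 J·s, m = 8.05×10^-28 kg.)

E_1 = h²/(8mL²) = 4.060×10^-22 J and ΔE = (4² − 3²)E_1 = 2.842×10^-21 J.
f = ΔE/h = 2.842×10^-21/6.63×10^-34 = 4.29×10^12 Hz.

f = 4.29×10^12 Hz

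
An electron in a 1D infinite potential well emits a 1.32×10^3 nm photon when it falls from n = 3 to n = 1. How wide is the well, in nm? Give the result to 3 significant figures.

L = 1.79 nm

The photon carries ΔE = hc/λ = 6.626×10^-34·2.998×10^8/1.32×10^-6 m = 1.505×10^-19 J.
Since ΔE = (3² − 1²)E_1, E_1 = 1.881×10^-20 J, and L = h/√(8m_eE_1) = 1.79×10^-9 m = 1.79 nm.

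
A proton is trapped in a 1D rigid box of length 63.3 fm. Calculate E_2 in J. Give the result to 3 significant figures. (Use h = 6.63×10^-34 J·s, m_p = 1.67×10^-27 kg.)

E_2 = 3.28×10^-14 J

For an infinite well E_n = n²h²/(8m_pL²), so E_1 = h²/(8m_pL²) = (6.63×10^-34)²/(8·1.67×10^-27·(6.33×10^-14 m)²) = 8.211×10^-15 J.
Then E_2 = 2²·E_1 = 4·8.211×10^-15 J = 3.28×10^-14 J.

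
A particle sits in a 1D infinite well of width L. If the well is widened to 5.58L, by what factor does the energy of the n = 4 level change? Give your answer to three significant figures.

0.0321

E_n ∝ 1/L², so the energy scales by 1/5.58² = 0.0321.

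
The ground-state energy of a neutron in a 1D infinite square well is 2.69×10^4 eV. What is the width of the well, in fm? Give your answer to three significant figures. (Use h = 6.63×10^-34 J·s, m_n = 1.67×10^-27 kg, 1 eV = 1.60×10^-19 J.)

From E_n = n²h²/(8m_nL²), L = n·h/√(8m_nE_n).
E_1 = 2.69×10^4 eV = 4.304×10^-15 J, so L = 1·6.63×10^-34/√(8·1.67×10^-27·4.304×10^-15) = 8.74×10^-14 m = 87.4 fm.

L = 87.4 fm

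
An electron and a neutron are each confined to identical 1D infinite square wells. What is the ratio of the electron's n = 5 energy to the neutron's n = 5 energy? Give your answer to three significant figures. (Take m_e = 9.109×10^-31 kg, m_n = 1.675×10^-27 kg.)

E_n ∝ 1/m at fixed n and L, so the ratio is m_n/m_e = 1.675×10^-27/9.109×10^-31 = 1.84×10^3.

1.84×10^3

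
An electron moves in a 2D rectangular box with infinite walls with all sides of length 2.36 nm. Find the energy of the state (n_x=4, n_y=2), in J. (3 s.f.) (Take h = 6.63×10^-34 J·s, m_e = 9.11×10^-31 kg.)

E = 2.17×10^-19 J

For a 2D rectangular well E = (h²/8m_e)·Σ n_i²/L_i² = (6.63×10^-34)²/(8·9.11×10^-31) · [4²/(2.36 nm)² + 2²/(2.36 nm)²].
Evaluating gives E = 2.17×10^-19 J.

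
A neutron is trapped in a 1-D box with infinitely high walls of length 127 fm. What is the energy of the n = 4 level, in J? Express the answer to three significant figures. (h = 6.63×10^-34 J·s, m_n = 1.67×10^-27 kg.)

E_4 = 3.26×10^-14 J

For an infinite well E_n = n²h²/(8m_nL²), so E_1 = h²/(8m_nL²) = (6.63×10^-34)²/(8·1.67×10^-27·(1.27×10^-13 m)²) = 2.040×10^-15 J.
Then E_4 = 4²·E_1 = 16·2.040×10^-15 J = 3.26×10^-14 J.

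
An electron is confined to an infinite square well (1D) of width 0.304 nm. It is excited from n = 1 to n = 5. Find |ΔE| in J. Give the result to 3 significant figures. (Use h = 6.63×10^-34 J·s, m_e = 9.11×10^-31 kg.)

|ΔE| = 1.57×10^-17 J

E_1 = h²/(8m_eL²) = 6.526×10^-19 J.
|ΔE| = |1² − 5²|·E_1 = 24·6.526×10^-19 J = 1.57×10^-17 J.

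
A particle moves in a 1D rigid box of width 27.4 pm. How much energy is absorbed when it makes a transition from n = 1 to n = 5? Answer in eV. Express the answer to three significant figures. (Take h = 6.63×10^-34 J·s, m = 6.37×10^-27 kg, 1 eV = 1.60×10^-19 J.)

E_1 = h²/(8mL²) = 1.149×10^-20 J.
|ΔE| = |1² − 5²|·E_1 = 24·1.149×10^-20 J = 2.758×10^-19 J = 1.72 eV.

|ΔE| = 1.72 eV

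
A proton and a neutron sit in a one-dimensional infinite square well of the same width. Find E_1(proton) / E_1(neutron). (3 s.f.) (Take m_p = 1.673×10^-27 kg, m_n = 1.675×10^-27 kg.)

1.00

E_n ∝ 1/m at fixed n and L, so the ratio is m_n/m_p = 1.675×10^-27/1.673×10^-27 = 1.00.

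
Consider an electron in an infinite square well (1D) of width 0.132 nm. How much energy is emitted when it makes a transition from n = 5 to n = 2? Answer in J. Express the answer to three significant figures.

|ΔE| = 7.26×10^-17 J

E_1 = h²/(8m_eL²) = 3.458×10^-18 J.
|ΔE| = |5² − 2²|·E_1 = 21·3.458×10^-18 J = 7.26×10^-17 J.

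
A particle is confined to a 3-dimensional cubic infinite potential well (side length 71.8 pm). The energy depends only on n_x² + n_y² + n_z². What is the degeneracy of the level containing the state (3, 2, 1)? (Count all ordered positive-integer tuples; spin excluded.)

The level has n_x² + n_y² + n_z² = 14. The ordered positive-integer solutions are (1, 2, 3), (1, 3, 2), (2, 1, 3), (2, 3, 1), (3, 1, 2), (3, 2, 1).
That gives 6 states.

degeneracy = 6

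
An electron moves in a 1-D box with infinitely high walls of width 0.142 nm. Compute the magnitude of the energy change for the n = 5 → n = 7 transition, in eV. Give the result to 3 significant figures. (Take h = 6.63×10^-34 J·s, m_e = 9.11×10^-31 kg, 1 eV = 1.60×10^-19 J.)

E_1 = h²/(8m_eL²) = 2.991×10^-18 J.
|ΔE| = |5² − 7²|·E_1 = 24·2.991×10^-18 J = 7.178×10^-17 J = 449 eV.

|ΔE| = 449 eV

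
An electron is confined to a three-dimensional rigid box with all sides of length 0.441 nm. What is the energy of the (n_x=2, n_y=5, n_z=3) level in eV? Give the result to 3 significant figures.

For a 3D rectangular well E = (h²/8m_e)·Σ n_i²/L_i² = (6.626×10^-34)²/(8·9.109×10^-31) · [2²/(0.441 nm)² + 5²/(0.441 nm)² + 3²/(0.441 nm)²].
Evaluating gives E = 1.177×10^-17 J = 73.5 eV.

E = 73.5 eV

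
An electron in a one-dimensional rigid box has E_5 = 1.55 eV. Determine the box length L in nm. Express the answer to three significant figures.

From E_n = n²h²/(8m_eL²), L = n·h/√(8m_eE_n).
E_5 = 1.55 eV = 2.483×10^-19 J, so L = 5·6.626×10^-34/√(8·9.109×10^-31·2.483×10^-19) = 2.46×10^-9 m = 2.46 nm.

L = 2.46 nm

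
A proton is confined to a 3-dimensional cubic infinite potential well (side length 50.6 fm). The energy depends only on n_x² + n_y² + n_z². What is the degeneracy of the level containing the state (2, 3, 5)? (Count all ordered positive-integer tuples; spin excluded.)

The level has n_x² + n_y² + n_z² = 38. The ordered positive-integer solutions are (1, 1, 6), (1, 6, 1), (2, 3, 5), (2, 5, 3), (3, 2, 5), (3, 5, 2), (5, 2, 3), (5, 3, 2), (6, 1, 1).
That gives 9 states.

degeneracy = 9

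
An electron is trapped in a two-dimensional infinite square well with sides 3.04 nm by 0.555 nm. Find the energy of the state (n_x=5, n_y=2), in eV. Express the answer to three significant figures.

E = 5.90 eV

For a 2D rectangular well E = (h²/8m_e)·Σ n_i²/L_i² = (6.626×10^-34)²/(8·9.109×10^-31) · [5²/(3.04 nm)² + 2²/(0.555 nm)²].
Evaluating gives E = 9.454×10^-19 J = 5.90 eV.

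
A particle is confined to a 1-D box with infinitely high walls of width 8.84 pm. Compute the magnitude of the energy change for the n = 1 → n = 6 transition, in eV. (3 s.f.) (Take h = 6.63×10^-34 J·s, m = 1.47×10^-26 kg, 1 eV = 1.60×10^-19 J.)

|ΔE| = 10.5 eV

E_1 = h²/(8mL²) = 4.783×10^-20 J.
|ΔE| = |1² − 6²|·E_1 = 35·4.783×10^-20 J = 1.674×10^-18 J = 10.5 eV.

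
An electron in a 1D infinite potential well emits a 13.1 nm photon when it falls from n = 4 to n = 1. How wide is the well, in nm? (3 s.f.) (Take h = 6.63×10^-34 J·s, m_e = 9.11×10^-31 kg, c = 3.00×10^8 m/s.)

The photon carries ΔE = hc/λ = 6.63×10^-34·3.00×10^8/1.31×10^-8 m = 1.518×10^-17 J.
Since ΔE = (4² − 1²)E_1, E_1 = 1.012×10^-18 J, and L = h/√(8m_eE_1) = 2.44×10^-10 m = 0.244 nm.

L = 0.244 nm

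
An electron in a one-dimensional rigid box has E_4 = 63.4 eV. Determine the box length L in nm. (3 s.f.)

L = 0.308 nm

From E_n = n²h²/(8m_eL²), L = n·h/√(8m_eE_n).
E_4 = 63.4 eV = 1.016×10^-17 J, so L = 4·6.626×10^-34/√(8·9.109×10^-31·1.016×10^-17) = 3.08×10^-10 m = 0.308 nm.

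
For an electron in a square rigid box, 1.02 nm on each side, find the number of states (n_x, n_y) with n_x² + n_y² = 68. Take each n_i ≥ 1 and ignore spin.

degeneracy = 2

The level has n_x² + n_y² = 68. The ordered positive-integer solutions are (2, 8), (8, 2).
That gives 2 states.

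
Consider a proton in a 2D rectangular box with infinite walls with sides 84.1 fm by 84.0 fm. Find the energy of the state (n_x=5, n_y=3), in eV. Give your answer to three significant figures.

For a 2D rectangular well E = (h²/8m_p)·Σ n_i²/L_i² = (6.626×10^-34)²/(8·1.673×10^-27) · [5²/(84.1 fm)² + 3²/(84.0 fm)²].
Evaluating gives E = 1.578×10^-13 J = 9.85×10^5 eV.

E = 9.85×10^5 eV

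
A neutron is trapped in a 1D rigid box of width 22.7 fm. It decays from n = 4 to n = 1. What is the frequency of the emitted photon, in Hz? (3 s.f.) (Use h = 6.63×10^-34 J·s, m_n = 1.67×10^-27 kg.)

f = 1.44×10^21 Hz

E_1 = h²/(8m_nL²) = 6.385×10^-14 J and ΔE = (4² − 1²)E_1 = 9.578×10^-13 J.
f = ΔE/h = 9.578×10^-13/6.63×10^-34 = 1.44×10^21 Hz.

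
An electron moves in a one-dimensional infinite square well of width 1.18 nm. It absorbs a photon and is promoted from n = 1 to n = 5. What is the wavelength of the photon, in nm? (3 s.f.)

E_1 = h²/(8m_eL²) = 4.327×10^-20 J, so ΔE = (5² − 1²)E_1 = 1.038×10^-18 J.
λ = hc/ΔE = (6.626×10^-34·2.998×10^8)/1.038×10^-18 = 1.91×10^-7 m = 191 nm.

λ = 191 nm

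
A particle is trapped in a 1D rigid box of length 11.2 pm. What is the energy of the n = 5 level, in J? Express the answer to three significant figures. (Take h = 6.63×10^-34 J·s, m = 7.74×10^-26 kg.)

For an infinite well E_n = n²h²/(8mL²), so E_1 = h²/(8mL²) = (6.63×10^-34)²/(8·7.74×10^-26·(1.12×10^-11 m)²) = 5.659×10^-21 J.
Then E_5 = 5²·E_1 = 25·5.659×10^-21 J = 1.41×10^-19 J.

E_5 = 1.41×10^-19 J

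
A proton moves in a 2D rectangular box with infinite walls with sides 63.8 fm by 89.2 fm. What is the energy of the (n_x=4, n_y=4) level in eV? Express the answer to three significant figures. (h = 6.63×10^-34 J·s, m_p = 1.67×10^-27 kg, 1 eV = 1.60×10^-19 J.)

E = 1.22×10^6 eV

For a 2D rectangular well E = (h²/8m_p)·Σ n_i²/L_i² = (6.63×10^-34)²/(8·1.67×10^-27) · [4²/(63.8 fm)² + 4²/(89.2 fm)²].
Evaluating gives E = 1.955×10^-13 J = 1.22×10^6 eV.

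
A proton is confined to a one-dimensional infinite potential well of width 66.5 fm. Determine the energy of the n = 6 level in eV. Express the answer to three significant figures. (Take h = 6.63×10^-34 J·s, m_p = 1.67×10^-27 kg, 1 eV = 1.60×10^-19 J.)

E_6 = 1.67×10^6 eV

For an infinite well E_n = n²h²/(8m_pL²), so E_1 = h²/(8m_pL²) = (6.63×10^-34)²/(8·1.67×10^-27·(6.65×10^-14 m)²) = 7.440×10^-15 J.
Then E_6 = 6²·E_1 = 36·7.440×10^-15 J = 2.678×10^-13 J.
Converting, E_6 = 2.678×10^-13 J / (1.60×10^-19 J/eV) = 1.67×10^6 eV.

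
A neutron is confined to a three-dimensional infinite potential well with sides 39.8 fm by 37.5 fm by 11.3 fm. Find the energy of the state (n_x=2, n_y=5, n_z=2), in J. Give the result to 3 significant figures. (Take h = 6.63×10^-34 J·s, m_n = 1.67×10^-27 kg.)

For a 3D rectangular well E = (h²/8m_n)·Σ n_i²/L_i² = (6.63×10^-34)²/(8·1.67×10^-27) · [2²/(39.8 fm)² + 5²/(37.5 fm)² + 2²/(11.3 fm)²].
Evaluating gives E = 1.70×10^-12 J.

E = 1.70×10^-12 J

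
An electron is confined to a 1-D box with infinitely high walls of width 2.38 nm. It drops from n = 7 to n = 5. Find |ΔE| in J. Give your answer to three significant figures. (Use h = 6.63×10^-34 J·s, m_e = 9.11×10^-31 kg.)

|ΔE| = 2.56×10^-19 J

E_1 = h²/(8m_eL²) = 1.065×10^-20 J.
|ΔE| = |7² − 5²|·E_1 = 24·1.065×10^-20 J = 2.56×10^-19 J.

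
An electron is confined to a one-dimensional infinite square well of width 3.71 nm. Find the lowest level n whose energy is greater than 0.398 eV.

E_1 = h²/(8m_eL²) = 4.377×10^-21 J = 0.02732 eV.
Need n² > 0.398/0.02732 = 14.57, i.e. n > 3.817.
The smallest integer satisfying this is n = 4.

n = 4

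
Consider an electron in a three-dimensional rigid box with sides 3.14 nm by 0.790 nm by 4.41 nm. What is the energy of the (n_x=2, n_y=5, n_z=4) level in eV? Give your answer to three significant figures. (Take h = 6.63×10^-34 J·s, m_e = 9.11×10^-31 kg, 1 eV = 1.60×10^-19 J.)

For a 3D rectangular well E = (h²/8m_e)·Σ n_i²/L_i² = (6.63×10^-34)²/(8·9.11×10^-31) · [2²/(3.14 nm)² + 5²/(0.790 nm)² + 4²/(4.41 nm)²].
Evaluating gives E = 2.490×10^-18 J = 15.6 eV.

E = 15.6 eV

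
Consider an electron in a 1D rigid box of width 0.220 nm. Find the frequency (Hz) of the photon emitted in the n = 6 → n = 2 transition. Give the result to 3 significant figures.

E_1 = h²/(8m_eL²) = 1.245×10^-18 J and ΔE = (6² − 2²)E_1 = 3.984×10^-17 J.
f = ΔE/h = 3.984×10^-17/6.626×10^-34 = 6.01×10^16 Hz.

f = 6.01×10^16 Hz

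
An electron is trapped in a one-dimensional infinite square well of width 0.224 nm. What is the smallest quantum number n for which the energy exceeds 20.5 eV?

E_1 = h²/(8m_eL²) = 1.201×10^-18 J = 7.497 eV.
Need n² > 20.5/7.497 = 2.734, i.e. n > 1.653.
The smallest integer satisfying this is n = 2.

n = 2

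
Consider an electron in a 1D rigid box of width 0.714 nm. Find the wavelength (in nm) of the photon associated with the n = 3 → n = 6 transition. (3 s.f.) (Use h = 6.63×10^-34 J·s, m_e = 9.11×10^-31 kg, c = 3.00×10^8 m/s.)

λ = 62.3 nm

E_1 = h²/(8m_eL²) = 1.183×10^-19 J, so ΔE = (6² − 3²)E_1 = 3.194×10^-18 J.
λ = hc/ΔE = (6.63×10^-34·3.00×10^8)/3.194×10^-18 = 6.23×10^-8 m = 62.3 nm.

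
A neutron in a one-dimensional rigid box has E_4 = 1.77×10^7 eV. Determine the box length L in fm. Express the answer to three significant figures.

L = 13.6 fm

From E_n = n²h²/(8m_nL²), L = n·h/√(8m_nE_n).
E_4 = 1.77×10^7 eV = 2.836×10^-12 J, so L = 4·6.626×10^-34/√(8·1.675×10^-27·2.836×10^-12) = 1.36×10^-14 m = 13.6 fm.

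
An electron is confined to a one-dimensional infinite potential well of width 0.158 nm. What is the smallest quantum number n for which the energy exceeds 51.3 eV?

E_1 = h²/(8m_eL²) = 2.413×10^-18 J = 15.06 eV.
Need n² > 51.3/15.06 = 3.406, i.e. n > 1.846.
The smallest integer satisfying this is n = 2.

n = 2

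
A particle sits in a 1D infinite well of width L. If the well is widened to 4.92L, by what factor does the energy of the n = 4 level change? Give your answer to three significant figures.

E_n ∝ 1/L², so the energy scales by 1/4.92² = 0.0413.

0.0413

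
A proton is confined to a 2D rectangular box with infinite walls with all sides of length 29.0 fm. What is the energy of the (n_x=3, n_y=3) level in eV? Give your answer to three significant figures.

E = 4.38×10^6 eV

For a 2D rectangular well E = (h²/8m_p)·Σ n_i²/L_i² = (6.626×10^-34)²/(8·1.673×10^-27) · [3²/(29.0 fm)² + 3²/(29.0 fm)²].
Evaluating gives E = 7.021×10^-13 J = 4.38×10^6 eV.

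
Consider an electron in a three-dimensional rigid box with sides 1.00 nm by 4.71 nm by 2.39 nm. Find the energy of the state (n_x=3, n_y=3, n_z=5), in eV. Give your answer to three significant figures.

E = 5.18 eV

For a 3D rectangular well E = (h²/8m_e)·Σ n_i²/L_i² = (6.626×10^-34)²/(8·9.109×10^-31) · [3²/(1.00 nm)² + 3²/(4.71 nm)² + 5²/(2.39 nm)²].
Evaluating gives E = 8.304×10^-19 J = 5.18 eV.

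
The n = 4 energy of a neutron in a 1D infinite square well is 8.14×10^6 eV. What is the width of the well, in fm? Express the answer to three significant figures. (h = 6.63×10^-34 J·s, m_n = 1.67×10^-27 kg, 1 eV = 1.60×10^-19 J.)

L = 20.1 fm

From E_n = n²h²/(8m_nL²), L = n·h/√(8m_nE_n).
E_4 = 8.14×10^6 eV = 1.302×10^-12 J, so L = 4·6.63×10^-34/√(8·1.67×10^-27·1.302×10^-12) = 2.01×10^-14 m = 20.1 fm.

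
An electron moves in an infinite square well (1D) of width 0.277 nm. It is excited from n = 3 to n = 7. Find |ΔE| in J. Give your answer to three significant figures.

E_1 = h²/(8m_eL²) = 7.852×10^-19 J.
|ΔE| = |3² − 7²|·E_1 = 40·7.852×10^-19 J = 3.14×10^-17 J.

|ΔE| = 3.14×10^-17 J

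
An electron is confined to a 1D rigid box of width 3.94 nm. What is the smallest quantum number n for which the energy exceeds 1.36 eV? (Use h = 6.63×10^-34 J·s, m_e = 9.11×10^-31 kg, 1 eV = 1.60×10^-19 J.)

n = 8

E_1 = h²/(8m_eL²) = 3.885×10^-21 J = 0.02428 eV.
Need n² > 1.36/0.02428 = 56.01, i.e. n > 7.484.
The smallest integer satisfying this is n = 8.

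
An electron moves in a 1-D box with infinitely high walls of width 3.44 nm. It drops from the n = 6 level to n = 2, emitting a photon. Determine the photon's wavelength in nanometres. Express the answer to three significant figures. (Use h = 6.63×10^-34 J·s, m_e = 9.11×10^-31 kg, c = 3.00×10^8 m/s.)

λ = 1.22×10^3 nm

E_1 = h²/(8m_eL²) = 5.097×10^-21 J, so ΔE = (6² − 2²)E_1 = 1.631×10^-19 J.
λ = hc/ΔE = (6.63×10^-34·3.00×10^8)/1.631×10^-19 = 1.22×10^-6 m = 1.22×10^3 nm.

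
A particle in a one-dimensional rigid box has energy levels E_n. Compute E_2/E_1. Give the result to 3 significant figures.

E_n ∝ n², so E_2/E_1 = 2²/1² = 4/1 = 4.00.

4.00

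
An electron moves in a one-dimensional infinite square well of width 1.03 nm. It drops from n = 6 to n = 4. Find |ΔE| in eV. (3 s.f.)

|ΔE| = 7.09 eV

E_1 = h²/(8m_eL²) = 5.679×10^-20 J.
|ΔE| = |6² − 4²|·E_1 = 20·5.679×10^-20 J = 1.136×10^-18 J = 7.09 eV.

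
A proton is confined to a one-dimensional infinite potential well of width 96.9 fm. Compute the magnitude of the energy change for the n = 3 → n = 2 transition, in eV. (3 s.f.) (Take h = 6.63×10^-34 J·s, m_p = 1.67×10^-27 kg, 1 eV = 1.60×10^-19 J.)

E_1 = h²/(8m_pL²) = 3.504×10^-15 J.
|ΔE| = |3² − 2²|·E_1 = 5·3.504×10^-15 J = 1.752×10^-14 J = 1.10×10^5 eV.

|ΔE| = 1.10×10^5 eV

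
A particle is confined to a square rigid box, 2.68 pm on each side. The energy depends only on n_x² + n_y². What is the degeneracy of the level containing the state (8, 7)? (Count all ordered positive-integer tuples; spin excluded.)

The level has n_x² + n_y² = 113. The ordered positive-integer solutions are (7, 8), (8, 7).
That gives 2 states.

degeneracy = 2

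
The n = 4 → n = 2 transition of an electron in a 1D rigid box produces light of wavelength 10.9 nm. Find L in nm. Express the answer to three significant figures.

L = 0.199 nm

The photon carries ΔE = hc/λ = 6.626×10^-34·2.998×10^8/1.09×10^-8 m = 1.822×10^-17 J.
Since ΔE = (4² − 2²)E_1, E_1 = 1.518×10^-18 J, and L = h/√(8m_eE_1) = 1.99×10^-10 m = 0.199 nm.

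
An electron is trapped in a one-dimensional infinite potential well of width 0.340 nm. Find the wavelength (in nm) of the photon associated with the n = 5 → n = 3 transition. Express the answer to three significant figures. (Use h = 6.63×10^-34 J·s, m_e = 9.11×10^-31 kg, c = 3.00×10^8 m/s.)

E_1 = h²/(8m_eL²) = 5.217×10^-19 J, so ΔE = (5² − 3²)E_1 = 8.347×10^-18 J.
λ = hc/ΔE = (6.63×10^-34·3.00×10^8)/8.347×10^-18 = 2.38×10^-8 m = 23.8 nm.

λ = 23.8 nm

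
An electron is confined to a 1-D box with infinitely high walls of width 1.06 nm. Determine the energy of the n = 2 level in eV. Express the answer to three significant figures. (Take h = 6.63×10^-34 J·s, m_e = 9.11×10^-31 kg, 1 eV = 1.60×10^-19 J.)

E_2 = 1.34 eV

For an infinite well E_n = n²h²/(8m_eL²), so E_1 = h²/(8m_eL²) = (6.63×10^-34)²/(8·9.11×10^-31·(1.06×10^-9 m)²) = 5.368×10^-20 J.
Then E_2 = 2²·E_1 = 4·5.368×10^-20 J = 2.147×10^-19 J.
Converting, E_2 = 2.147×10^-19 J / (1.60×10^-19 J/eV) = 1.34 eV.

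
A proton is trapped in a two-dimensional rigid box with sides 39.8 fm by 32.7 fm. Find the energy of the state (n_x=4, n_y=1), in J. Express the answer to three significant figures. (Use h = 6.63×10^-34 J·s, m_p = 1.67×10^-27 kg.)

E = 3.63×10^-13 J

For a 2D rectangular well E = (h²/8m_p)·Σ n_i²/L_i² = (6.63×10^-34)²/(8·1.67×10^-27) · [4²/(39.8 fm)² + 1²/(32.7 fm)²].
Evaluating gives E = 3.63×10^-13 J.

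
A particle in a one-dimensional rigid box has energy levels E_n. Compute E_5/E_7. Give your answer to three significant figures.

0.510

E_n ∝ n², so E_5/E_7 = 5²/7² = 25/49 = 0.510.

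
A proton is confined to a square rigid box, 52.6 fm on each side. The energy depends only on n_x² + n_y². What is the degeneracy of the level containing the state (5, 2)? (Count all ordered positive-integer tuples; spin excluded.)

degeneracy = 2

The level has n_x² + n_y² = 29. The ordered positive-integer solutions are (2, 5), (5, 2).
That gives 2 states.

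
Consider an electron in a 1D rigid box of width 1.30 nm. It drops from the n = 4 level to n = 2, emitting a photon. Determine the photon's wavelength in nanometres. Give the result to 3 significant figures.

λ = 464 nm

E_1 = h²/(8m_eL²) = 3.565×10^-20 J, so ΔE = (4² − 2²)E_1 = 4.278×10^-19 J.
λ = hc/ΔE = (6.626×10^-34·2.998×10^8)/4.278×10^-19 = 4.64×10^-7 m = 464 nm.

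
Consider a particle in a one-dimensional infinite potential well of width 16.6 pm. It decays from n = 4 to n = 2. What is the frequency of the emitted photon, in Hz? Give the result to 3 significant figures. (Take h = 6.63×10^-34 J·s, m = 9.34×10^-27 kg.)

f = 3.86×10^14 Hz

E_1 = h²/(8mL²) = 2.135×10^-20 J and ΔE = (4² − 2²)E_1 = 2.562×10^-19 J.
f = ΔE/h = 2.562×10^-19/6.63×10^-34 = 3.86×10^14 Hz.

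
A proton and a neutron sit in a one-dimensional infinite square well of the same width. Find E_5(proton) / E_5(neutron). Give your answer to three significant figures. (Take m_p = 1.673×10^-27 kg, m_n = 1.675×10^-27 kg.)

E_n ∝ 1/m at fixed n and L, so the ratio is m_n/m_p = 1.675×10^-27/1.673×10^-27 = 1.00.

1.00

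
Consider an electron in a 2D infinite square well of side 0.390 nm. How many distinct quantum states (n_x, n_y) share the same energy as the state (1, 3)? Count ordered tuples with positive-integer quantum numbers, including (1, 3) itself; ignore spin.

The level has n_x² + n_y² = 10. The ordered positive-integer solutions are (1, 3), (3, 1).
That gives 2 states.

degeneracy = 2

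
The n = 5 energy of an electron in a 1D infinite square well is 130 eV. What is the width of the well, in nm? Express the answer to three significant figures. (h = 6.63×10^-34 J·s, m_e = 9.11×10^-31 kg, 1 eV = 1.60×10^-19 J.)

L = 0.269 nm

From E_n = n²h²/(8m_eL²), L = n·h/√(8m_eE_n).
E_5 = 130 eV = 2.080×10^-17 J, so L = 5·6.63×10^-34/√(8·9.11×10^-31·2.080×10^-17) = 2.69×10^-10 m = 0.269 nm.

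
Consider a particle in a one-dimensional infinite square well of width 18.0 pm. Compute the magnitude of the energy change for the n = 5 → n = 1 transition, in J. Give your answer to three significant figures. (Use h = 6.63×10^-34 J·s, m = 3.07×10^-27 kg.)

E_1 = h²/(8mL²) = 5.524×10^-20 J.
|ΔE| = |5² − 1²|·E_1 = 24·5.524×10^-20 J = 1.33×10^-18 J.

|ΔE| = 1.33×10^-18 J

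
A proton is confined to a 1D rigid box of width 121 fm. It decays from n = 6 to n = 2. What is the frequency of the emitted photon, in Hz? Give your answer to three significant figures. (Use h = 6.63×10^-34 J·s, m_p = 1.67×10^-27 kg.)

f = 1.08×10^20 Hz

E_1 = h²/(8m_pL²) = 2.247×10^-15 J and ΔE = (6² − 2²)E_1 = 7.190×10^-14 J.
f = ΔE/h = 7.190×10^-14/6.63×10^-34 = 1.08×10^20 Hz.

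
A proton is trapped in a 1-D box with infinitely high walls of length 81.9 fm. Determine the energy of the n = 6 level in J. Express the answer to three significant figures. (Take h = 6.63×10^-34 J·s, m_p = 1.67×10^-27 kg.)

E_6 = 1.77×10^-13 J

For an infinite well E_n = n²h²/(8m_pL²), so E_1 = h²/(8m_pL²) = (6.63×10^-34)²/(8·1.67×10^-27·(8.19×10^-14 m)²) = 4.905×10^-15 J.
Then E_6 = 6²·E_1 = 36·4.905×10^-15 J = 1.77×10^-13 J.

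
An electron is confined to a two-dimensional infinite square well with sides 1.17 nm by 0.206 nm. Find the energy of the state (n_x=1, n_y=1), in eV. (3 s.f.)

E = 9.14 eV

For a 2D rectangular well E = (h²/8m_e)·Σ n_i²/L_i² = (6.626×10^-34)²/(8·9.109×10^-31) · [1²/(1.17 nm)² + 1²/(0.206 nm)²].
Evaluating gives E = 1.464×10^-18 J = 9.14 eV.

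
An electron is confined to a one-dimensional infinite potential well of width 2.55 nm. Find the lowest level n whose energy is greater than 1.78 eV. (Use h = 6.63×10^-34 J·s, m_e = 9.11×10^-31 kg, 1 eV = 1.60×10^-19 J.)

n = 6

E_1 = h²/(8m_eL²) = 9.276×10^-21 J = 0.05798 eV.
Need n² > 1.78/0.05798 = 30.70, i.e. n > 5.541.
The smallest integer satisfying this is n = 6.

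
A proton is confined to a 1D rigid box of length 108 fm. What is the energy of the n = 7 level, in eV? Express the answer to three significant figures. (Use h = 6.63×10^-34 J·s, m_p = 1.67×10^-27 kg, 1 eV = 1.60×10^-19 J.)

E_7 = 8.64×10^5 eV

For an infinite well E_n = n²h²/(8m_pL²), so E_1 = h²/(8m_pL²) = (6.63×10^-34)²/(8·1.67×10^-27·(1.08×10^-13 m)²) = 2.821×10^-15 J.
Then E_7 = 7²·E_1 = 49·2.821×10^-15 J = 1.382×10^-13 J.
Converting, E_7 = 1.382×10^-13 J / (1.60×10^-19 J/eV) = 8.64×10^5 eV.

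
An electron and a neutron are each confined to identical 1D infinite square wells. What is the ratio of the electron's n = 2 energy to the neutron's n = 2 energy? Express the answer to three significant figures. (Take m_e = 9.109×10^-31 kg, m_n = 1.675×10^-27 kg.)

E_n ∝ 1/m at fixed n and L, so the ratio is m_n/m_e = 1.675×10^-27/9.109×10^-31 = 1.84×10^3.

1.84×10^3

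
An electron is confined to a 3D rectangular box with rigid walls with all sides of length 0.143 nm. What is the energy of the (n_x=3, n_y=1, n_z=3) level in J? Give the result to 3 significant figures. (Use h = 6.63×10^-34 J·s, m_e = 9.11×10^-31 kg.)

E = 5.60×10^-17 J

For a 3D rectangular well E = (h²/8m_e)·Σ n_i²/L_i² = (6.63×10^-34)²/(8·9.11×10^-31) · [3²/(0.143 nm)² + 1²/(0.143 nm)² + 3²/(0.143 nm)²].
Evaluating gives E = 5.60×10^-17 J.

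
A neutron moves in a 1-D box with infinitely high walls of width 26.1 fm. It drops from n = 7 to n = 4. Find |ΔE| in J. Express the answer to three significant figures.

|ΔE| = 1.59×10^-12 J

E_1 = h²/(8m_nL²) = 4.810×10^-14 J.
|ΔE| = |7² − 4²|·E_1 = 33·4.810×10^-14 J = 1.59×10^-12 J.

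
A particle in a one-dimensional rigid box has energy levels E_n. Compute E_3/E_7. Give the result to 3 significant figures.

E_n ∝ n², so E_3/E_7 = 3²/7² = 9/49 = 0.184.

0.184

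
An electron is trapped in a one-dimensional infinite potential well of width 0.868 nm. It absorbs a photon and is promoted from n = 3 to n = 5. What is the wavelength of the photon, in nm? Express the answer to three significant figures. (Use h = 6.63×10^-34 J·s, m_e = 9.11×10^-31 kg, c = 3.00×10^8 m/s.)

λ = 155 nm

E_1 = h²/(8m_eL²) = 8.005×10^-20 J, so ΔE = (5² − 3²)E_1 = 1.281×10^-18 J.
λ = hc/ΔE = (6.63×10^-34·3.00×10^8)/1.281×10^-18 = 1.55×10^-7 m = 155 nm.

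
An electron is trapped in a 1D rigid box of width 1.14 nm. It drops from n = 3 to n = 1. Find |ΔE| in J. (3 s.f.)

E_1 = h²/(8m_eL²) = 4.636×10^-20 J.
|ΔE| = |3² − 1²|·E_1 = 8·4.636×10^-20 J = 3.71×10^-19 J.

|ΔE| = 3.71×10^-19 J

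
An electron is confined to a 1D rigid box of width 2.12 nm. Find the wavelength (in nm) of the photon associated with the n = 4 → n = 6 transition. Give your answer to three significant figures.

λ = 741 nm

E_1 = h²/(8m_eL²) = 1.341×10^-20 J, so ΔE = (6² − 4²)E_1 = 2.682×10^-19 J.
λ = hc/ΔE = (6.626×10^-34·2.998×10^8)/2.682×10^-19 = 7.41×10^-7 m = 741 nm.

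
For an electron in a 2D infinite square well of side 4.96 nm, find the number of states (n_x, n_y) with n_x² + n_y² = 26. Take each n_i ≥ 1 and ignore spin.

degeneracy = 2

The level has n_x² + n_y² = 26. The ordered positive-integer solutions are (1, 5), (5, 1).
That gives 2 states.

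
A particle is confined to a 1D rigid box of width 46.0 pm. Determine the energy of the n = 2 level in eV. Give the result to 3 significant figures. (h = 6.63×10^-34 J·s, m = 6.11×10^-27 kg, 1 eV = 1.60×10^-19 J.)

E_2 = 0.106 eV

For an infinite well E_n = n²h²/(8mL²), so E_1 = h²/(8mL²) = (6.63×10^-34)²/(8·6.11×10^-27·(4.60×10^-11 m)²) = 4.250×10^-21 J.
Then E_2 = 2²·E_1 = 4·4.250×10^-21 J = 1.700×10^-20 J.
Converting, E_2 = 1.700×10^-20 J / (1.60×10^-19 J/eV) = 0.106 eV.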